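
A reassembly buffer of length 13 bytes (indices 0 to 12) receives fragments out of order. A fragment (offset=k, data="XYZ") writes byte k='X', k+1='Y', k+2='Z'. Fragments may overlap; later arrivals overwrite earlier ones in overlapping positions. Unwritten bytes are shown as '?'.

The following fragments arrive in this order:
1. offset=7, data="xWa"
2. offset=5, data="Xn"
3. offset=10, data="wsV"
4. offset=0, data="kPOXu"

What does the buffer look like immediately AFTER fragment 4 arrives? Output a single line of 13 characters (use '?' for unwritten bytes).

Fragment 1: offset=7 data="xWa" -> buffer=???????xWa???
Fragment 2: offset=5 data="Xn" -> buffer=?????XnxWa???
Fragment 3: offset=10 data="wsV" -> buffer=?????XnxWawsV
Fragment 4: offset=0 data="kPOXu" -> buffer=kPOXuXnxWawsV

Answer: kPOXuXnxWawsV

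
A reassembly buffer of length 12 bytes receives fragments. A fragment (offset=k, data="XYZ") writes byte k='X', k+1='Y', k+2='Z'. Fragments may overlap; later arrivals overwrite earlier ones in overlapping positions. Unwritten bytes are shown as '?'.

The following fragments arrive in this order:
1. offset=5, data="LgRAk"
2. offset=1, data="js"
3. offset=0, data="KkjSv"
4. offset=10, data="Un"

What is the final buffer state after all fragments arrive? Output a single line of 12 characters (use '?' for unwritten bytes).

Fragment 1: offset=5 data="LgRAk" -> buffer=?????LgRAk??
Fragment 2: offset=1 data="js" -> buffer=?js??LgRAk??
Fragment 3: offset=0 data="KkjSv" -> buffer=KkjSvLgRAk??
Fragment 4: offset=10 data="Un" -> buffer=KkjSvLgRAkUn

Answer: KkjSvLgRAkUn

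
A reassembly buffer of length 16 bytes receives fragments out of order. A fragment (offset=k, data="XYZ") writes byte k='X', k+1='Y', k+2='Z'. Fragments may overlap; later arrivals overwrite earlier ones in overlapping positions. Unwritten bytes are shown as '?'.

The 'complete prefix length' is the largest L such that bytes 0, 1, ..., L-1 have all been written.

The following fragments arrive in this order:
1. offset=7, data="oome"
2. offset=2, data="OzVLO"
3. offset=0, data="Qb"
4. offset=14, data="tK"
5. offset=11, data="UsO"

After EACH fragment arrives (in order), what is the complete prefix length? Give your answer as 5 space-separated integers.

Answer: 0 0 11 11 16

Derivation:
Fragment 1: offset=7 data="oome" -> buffer=???????oome????? -> prefix_len=0
Fragment 2: offset=2 data="OzVLO" -> buffer=??OzVLOoome????? -> prefix_len=0
Fragment 3: offset=0 data="Qb" -> buffer=QbOzVLOoome????? -> prefix_len=11
Fragment 4: offset=14 data="tK" -> buffer=QbOzVLOoome???tK -> prefix_len=11
Fragment 5: offset=11 data="UsO" -> buffer=QbOzVLOoomeUsOtK -> prefix_len=16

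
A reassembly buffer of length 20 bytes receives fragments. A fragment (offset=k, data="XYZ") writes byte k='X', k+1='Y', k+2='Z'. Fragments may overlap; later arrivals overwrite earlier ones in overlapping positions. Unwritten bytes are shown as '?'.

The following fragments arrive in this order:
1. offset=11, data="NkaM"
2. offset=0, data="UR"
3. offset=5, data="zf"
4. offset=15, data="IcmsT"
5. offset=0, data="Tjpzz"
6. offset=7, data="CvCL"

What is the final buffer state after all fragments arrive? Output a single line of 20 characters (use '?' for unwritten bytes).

Fragment 1: offset=11 data="NkaM" -> buffer=???????????NkaM?????
Fragment 2: offset=0 data="UR" -> buffer=UR?????????NkaM?????
Fragment 3: offset=5 data="zf" -> buffer=UR???zf????NkaM?????
Fragment 4: offset=15 data="IcmsT" -> buffer=UR???zf????NkaMIcmsT
Fragment 5: offset=0 data="Tjpzz" -> buffer=Tjpzzzf????NkaMIcmsT
Fragment 6: offset=7 data="CvCL" -> buffer=TjpzzzfCvCLNkaMIcmsT

Answer: TjpzzzfCvCLNkaMIcmsT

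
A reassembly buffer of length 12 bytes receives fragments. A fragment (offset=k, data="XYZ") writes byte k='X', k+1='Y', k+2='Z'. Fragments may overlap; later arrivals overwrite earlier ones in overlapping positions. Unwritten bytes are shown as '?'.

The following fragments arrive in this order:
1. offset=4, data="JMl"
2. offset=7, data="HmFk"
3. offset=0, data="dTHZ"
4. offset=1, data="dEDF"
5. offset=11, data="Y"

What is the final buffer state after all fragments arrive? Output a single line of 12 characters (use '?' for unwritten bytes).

Fragment 1: offset=4 data="JMl" -> buffer=????JMl?????
Fragment 2: offset=7 data="HmFk" -> buffer=????JMlHmFk?
Fragment 3: offset=0 data="dTHZ" -> buffer=dTHZJMlHmFk?
Fragment 4: offset=1 data="dEDF" -> buffer=ddEDFMlHmFk?
Fragment 5: offset=11 data="Y" -> buffer=ddEDFMlHmFkY

Answer: ddEDFMlHmFkY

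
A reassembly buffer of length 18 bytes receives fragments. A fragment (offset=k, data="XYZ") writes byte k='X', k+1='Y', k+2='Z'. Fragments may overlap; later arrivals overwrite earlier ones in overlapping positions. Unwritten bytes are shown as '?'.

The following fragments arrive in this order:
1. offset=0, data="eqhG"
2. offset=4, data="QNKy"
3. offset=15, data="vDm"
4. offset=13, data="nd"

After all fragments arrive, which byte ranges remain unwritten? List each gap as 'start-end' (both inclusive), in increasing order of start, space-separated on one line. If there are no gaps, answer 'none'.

Fragment 1: offset=0 len=4
Fragment 2: offset=4 len=4
Fragment 3: offset=15 len=3
Fragment 4: offset=13 len=2
Gaps: 8-12

Answer: 8-12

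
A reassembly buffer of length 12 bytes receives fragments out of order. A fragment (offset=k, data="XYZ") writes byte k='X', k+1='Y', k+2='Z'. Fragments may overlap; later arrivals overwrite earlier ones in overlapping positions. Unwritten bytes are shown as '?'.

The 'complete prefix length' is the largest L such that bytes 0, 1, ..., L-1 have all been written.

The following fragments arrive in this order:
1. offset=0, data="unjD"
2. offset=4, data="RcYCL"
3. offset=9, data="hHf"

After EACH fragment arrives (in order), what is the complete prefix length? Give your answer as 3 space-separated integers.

Fragment 1: offset=0 data="unjD" -> buffer=unjD???????? -> prefix_len=4
Fragment 2: offset=4 data="RcYCL" -> buffer=unjDRcYCL??? -> prefix_len=9
Fragment 3: offset=9 data="hHf" -> buffer=unjDRcYCLhHf -> prefix_len=12

Answer: 4 9 12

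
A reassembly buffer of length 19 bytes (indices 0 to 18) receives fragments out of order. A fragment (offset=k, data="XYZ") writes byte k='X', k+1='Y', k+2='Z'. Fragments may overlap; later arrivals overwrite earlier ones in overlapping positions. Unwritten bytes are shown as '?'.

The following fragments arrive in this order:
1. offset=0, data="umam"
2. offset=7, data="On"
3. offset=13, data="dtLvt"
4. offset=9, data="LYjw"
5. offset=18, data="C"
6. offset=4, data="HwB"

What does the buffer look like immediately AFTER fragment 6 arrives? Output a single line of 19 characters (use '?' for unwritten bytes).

Fragment 1: offset=0 data="umam" -> buffer=umam???????????????
Fragment 2: offset=7 data="On" -> buffer=umam???On??????????
Fragment 3: offset=13 data="dtLvt" -> buffer=umam???On????dtLvt?
Fragment 4: offset=9 data="LYjw" -> buffer=umam???OnLYjwdtLvt?
Fragment 5: offset=18 data="C" -> buffer=umam???OnLYjwdtLvtC
Fragment 6: offset=4 data="HwB" -> buffer=umamHwBOnLYjwdtLvtC

Answer: umamHwBOnLYjwdtLvtC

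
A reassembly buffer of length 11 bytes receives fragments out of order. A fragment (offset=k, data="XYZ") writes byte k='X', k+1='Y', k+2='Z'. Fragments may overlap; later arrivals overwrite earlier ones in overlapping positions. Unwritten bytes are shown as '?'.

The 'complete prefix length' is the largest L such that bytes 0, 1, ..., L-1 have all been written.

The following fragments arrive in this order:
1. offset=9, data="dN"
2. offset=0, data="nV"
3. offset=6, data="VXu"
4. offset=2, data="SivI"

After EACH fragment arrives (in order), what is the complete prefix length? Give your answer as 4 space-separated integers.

Answer: 0 2 2 11

Derivation:
Fragment 1: offset=9 data="dN" -> buffer=?????????dN -> prefix_len=0
Fragment 2: offset=0 data="nV" -> buffer=nV???????dN -> prefix_len=2
Fragment 3: offset=6 data="VXu" -> buffer=nV????VXudN -> prefix_len=2
Fragment 4: offset=2 data="SivI" -> buffer=nVSivIVXudN -> prefix_len=11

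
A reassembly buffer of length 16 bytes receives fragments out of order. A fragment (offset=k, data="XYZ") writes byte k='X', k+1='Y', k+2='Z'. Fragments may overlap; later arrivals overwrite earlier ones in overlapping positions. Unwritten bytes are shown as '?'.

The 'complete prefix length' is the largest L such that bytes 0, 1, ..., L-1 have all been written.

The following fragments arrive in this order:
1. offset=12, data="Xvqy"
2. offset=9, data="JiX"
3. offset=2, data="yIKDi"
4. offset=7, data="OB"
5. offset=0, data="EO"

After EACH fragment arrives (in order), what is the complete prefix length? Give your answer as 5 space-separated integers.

Answer: 0 0 0 0 16

Derivation:
Fragment 1: offset=12 data="Xvqy" -> buffer=????????????Xvqy -> prefix_len=0
Fragment 2: offset=9 data="JiX" -> buffer=?????????JiXXvqy -> prefix_len=0
Fragment 3: offset=2 data="yIKDi" -> buffer=??yIKDi??JiXXvqy -> prefix_len=0
Fragment 4: offset=7 data="OB" -> buffer=??yIKDiOBJiXXvqy -> prefix_len=0
Fragment 5: offset=0 data="EO" -> buffer=EOyIKDiOBJiXXvqy -> prefix_len=16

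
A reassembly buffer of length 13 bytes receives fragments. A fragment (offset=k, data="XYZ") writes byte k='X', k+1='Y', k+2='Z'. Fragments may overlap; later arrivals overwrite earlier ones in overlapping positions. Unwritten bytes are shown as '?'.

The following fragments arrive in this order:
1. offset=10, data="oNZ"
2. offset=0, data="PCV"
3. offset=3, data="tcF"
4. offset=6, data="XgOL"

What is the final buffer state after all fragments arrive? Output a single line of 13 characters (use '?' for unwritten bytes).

Answer: PCVtcFXgOLoNZ

Derivation:
Fragment 1: offset=10 data="oNZ" -> buffer=??????????oNZ
Fragment 2: offset=0 data="PCV" -> buffer=PCV???????oNZ
Fragment 3: offset=3 data="tcF" -> buffer=PCVtcF????oNZ
Fragment 4: offset=6 data="XgOL" -> buffer=PCVtcFXgOLoNZ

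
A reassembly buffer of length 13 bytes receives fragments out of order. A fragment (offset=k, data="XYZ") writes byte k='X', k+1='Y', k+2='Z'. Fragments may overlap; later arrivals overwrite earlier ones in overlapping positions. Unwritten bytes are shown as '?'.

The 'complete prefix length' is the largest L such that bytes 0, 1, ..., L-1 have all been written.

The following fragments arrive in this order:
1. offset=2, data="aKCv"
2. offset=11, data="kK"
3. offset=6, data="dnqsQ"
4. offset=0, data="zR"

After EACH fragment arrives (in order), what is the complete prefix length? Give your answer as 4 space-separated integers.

Answer: 0 0 0 13

Derivation:
Fragment 1: offset=2 data="aKCv" -> buffer=??aKCv??????? -> prefix_len=0
Fragment 2: offset=11 data="kK" -> buffer=??aKCv?????kK -> prefix_len=0
Fragment 3: offset=6 data="dnqsQ" -> buffer=??aKCvdnqsQkK -> prefix_len=0
Fragment 4: offset=0 data="zR" -> buffer=zRaKCvdnqsQkK -> prefix_len=13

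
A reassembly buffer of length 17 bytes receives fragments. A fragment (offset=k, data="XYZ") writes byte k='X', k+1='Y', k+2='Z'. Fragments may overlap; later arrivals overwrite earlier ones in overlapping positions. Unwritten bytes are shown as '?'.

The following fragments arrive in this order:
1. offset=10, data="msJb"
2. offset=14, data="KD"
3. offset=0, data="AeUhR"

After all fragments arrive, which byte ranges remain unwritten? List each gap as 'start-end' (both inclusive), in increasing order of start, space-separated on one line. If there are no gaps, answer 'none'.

Fragment 1: offset=10 len=4
Fragment 2: offset=14 len=2
Fragment 3: offset=0 len=5
Gaps: 5-9 16-16

Answer: 5-9 16-16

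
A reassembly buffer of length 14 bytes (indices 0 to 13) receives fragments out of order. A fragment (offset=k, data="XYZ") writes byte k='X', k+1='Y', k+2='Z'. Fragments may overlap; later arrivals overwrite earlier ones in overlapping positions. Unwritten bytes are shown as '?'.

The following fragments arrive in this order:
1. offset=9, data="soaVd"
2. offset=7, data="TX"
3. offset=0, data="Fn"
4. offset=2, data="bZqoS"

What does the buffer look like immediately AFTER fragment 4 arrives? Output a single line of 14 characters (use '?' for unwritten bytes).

Answer: FnbZqoSTXsoaVd

Derivation:
Fragment 1: offset=9 data="soaVd" -> buffer=?????????soaVd
Fragment 2: offset=7 data="TX" -> buffer=???????TXsoaVd
Fragment 3: offset=0 data="Fn" -> buffer=Fn?????TXsoaVd
Fragment 4: offset=2 data="bZqoS" -> buffer=FnbZqoSTXsoaVd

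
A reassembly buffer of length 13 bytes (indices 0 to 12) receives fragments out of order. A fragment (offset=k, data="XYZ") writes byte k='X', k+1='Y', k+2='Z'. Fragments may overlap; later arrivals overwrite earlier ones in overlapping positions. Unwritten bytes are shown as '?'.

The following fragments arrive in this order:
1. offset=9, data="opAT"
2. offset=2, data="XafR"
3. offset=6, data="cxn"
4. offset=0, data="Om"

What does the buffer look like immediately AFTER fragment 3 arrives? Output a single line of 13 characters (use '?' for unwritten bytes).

Answer: ??XafRcxnopAT

Derivation:
Fragment 1: offset=9 data="opAT" -> buffer=?????????opAT
Fragment 2: offset=2 data="XafR" -> buffer=??XafR???opAT
Fragment 3: offset=6 data="cxn" -> buffer=??XafRcxnopAT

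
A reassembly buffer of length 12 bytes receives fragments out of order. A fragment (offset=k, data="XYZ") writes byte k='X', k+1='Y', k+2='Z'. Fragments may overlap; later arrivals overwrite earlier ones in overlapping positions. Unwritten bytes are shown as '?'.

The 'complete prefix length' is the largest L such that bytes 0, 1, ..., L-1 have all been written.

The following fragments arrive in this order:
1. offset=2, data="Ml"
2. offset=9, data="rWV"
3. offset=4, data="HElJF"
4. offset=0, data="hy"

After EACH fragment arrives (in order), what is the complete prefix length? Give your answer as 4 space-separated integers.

Fragment 1: offset=2 data="Ml" -> buffer=??Ml???????? -> prefix_len=0
Fragment 2: offset=9 data="rWV" -> buffer=??Ml?????rWV -> prefix_len=0
Fragment 3: offset=4 data="HElJF" -> buffer=??MlHElJFrWV -> prefix_len=0
Fragment 4: offset=0 data="hy" -> buffer=hyMlHElJFrWV -> prefix_len=12

Answer: 0 0 0 12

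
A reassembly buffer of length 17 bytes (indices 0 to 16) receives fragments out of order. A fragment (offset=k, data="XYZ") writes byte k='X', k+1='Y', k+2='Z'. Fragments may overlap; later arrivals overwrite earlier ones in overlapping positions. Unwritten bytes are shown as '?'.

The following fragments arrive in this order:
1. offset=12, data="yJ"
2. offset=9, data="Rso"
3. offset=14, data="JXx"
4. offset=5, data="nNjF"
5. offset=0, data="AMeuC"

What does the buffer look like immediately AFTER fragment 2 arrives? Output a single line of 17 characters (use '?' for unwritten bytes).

Answer: ?????????RsoyJ???

Derivation:
Fragment 1: offset=12 data="yJ" -> buffer=????????????yJ???
Fragment 2: offset=9 data="Rso" -> buffer=?????????RsoyJ???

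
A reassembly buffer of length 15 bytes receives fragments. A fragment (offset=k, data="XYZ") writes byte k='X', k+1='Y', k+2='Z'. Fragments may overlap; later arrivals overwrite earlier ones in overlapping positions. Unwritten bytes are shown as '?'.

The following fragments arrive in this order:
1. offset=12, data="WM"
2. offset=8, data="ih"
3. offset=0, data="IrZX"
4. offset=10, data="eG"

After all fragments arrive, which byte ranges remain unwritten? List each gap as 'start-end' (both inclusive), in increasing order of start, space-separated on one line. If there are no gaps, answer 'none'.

Answer: 4-7 14-14

Derivation:
Fragment 1: offset=12 len=2
Fragment 2: offset=8 len=2
Fragment 3: offset=0 len=4
Fragment 4: offset=10 len=2
Gaps: 4-7 14-14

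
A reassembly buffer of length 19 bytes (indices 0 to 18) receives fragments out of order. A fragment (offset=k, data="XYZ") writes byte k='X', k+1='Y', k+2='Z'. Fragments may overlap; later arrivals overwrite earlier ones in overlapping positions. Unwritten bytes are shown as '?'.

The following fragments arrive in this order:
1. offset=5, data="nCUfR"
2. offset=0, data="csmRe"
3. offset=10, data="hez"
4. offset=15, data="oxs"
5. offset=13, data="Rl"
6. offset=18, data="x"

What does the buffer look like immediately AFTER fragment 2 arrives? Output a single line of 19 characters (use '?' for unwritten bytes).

Fragment 1: offset=5 data="nCUfR" -> buffer=?????nCUfR?????????
Fragment 2: offset=0 data="csmRe" -> buffer=csmRenCUfR?????????

Answer: csmRenCUfR?????????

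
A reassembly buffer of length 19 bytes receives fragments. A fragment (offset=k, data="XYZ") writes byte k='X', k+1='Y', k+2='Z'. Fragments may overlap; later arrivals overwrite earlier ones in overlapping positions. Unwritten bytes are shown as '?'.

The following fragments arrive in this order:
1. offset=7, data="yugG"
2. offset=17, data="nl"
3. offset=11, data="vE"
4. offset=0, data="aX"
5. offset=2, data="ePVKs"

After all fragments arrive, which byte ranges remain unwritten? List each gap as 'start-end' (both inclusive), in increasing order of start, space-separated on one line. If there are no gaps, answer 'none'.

Answer: 13-16

Derivation:
Fragment 1: offset=7 len=4
Fragment 2: offset=17 len=2
Fragment 3: offset=11 len=2
Fragment 4: offset=0 len=2
Fragment 5: offset=2 len=5
Gaps: 13-16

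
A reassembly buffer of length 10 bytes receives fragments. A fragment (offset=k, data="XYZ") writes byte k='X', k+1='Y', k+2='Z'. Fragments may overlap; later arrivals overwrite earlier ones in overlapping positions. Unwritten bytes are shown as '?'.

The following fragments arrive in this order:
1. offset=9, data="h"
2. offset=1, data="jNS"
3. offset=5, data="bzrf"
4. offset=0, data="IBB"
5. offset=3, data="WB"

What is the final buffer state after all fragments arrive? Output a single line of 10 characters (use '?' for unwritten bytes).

Answer: IBBWBbzrfh

Derivation:
Fragment 1: offset=9 data="h" -> buffer=?????????h
Fragment 2: offset=1 data="jNS" -> buffer=?jNS?????h
Fragment 3: offset=5 data="bzrf" -> buffer=?jNS?bzrfh
Fragment 4: offset=0 data="IBB" -> buffer=IBBS?bzrfh
Fragment 5: offset=3 data="WB" -> buffer=IBBWBbzrfh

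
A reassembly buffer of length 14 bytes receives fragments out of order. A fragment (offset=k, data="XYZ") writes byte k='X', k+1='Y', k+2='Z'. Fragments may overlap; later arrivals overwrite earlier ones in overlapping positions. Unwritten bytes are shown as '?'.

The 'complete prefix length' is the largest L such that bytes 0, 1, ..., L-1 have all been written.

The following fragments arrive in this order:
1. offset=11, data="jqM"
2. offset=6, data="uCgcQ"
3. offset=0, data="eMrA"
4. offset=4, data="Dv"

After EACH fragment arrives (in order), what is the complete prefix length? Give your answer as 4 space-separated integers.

Fragment 1: offset=11 data="jqM" -> buffer=???????????jqM -> prefix_len=0
Fragment 2: offset=6 data="uCgcQ" -> buffer=??????uCgcQjqM -> prefix_len=0
Fragment 3: offset=0 data="eMrA" -> buffer=eMrA??uCgcQjqM -> prefix_len=4
Fragment 4: offset=4 data="Dv" -> buffer=eMrADvuCgcQjqM -> prefix_len=14

Answer: 0 0 4 14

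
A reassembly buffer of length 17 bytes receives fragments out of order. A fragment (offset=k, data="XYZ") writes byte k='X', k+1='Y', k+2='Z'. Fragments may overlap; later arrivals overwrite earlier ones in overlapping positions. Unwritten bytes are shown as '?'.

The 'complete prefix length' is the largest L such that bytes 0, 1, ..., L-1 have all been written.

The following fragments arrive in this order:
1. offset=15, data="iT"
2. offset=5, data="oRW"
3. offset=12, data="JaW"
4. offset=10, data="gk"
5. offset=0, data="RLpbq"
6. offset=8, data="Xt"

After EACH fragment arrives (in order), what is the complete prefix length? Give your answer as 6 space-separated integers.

Answer: 0 0 0 0 8 17

Derivation:
Fragment 1: offset=15 data="iT" -> buffer=???????????????iT -> prefix_len=0
Fragment 2: offset=5 data="oRW" -> buffer=?????oRW???????iT -> prefix_len=0
Fragment 3: offset=12 data="JaW" -> buffer=?????oRW????JaWiT -> prefix_len=0
Fragment 4: offset=10 data="gk" -> buffer=?????oRW??gkJaWiT -> prefix_len=0
Fragment 5: offset=0 data="RLpbq" -> buffer=RLpbqoRW??gkJaWiT -> prefix_len=8
Fragment 6: offset=8 data="Xt" -> buffer=RLpbqoRWXtgkJaWiT -> prefix_len=17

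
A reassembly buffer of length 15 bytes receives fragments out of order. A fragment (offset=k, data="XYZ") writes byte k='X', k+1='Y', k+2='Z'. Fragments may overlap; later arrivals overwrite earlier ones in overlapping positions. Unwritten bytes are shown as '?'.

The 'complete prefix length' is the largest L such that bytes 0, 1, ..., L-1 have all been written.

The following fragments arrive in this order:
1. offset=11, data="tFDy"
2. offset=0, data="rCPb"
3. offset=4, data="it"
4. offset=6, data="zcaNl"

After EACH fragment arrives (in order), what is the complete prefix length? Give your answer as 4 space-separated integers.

Answer: 0 4 6 15

Derivation:
Fragment 1: offset=11 data="tFDy" -> buffer=???????????tFDy -> prefix_len=0
Fragment 2: offset=0 data="rCPb" -> buffer=rCPb???????tFDy -> prefix_len=4
Fragment 3: offset=4 data="it" -> buffer=rCPbit?????tFDy -> prefix_len=6
Fragment 4: offset=6 data="zcaNl" -> buffer=rCPbitzcaNltFDy -> prefix_len=15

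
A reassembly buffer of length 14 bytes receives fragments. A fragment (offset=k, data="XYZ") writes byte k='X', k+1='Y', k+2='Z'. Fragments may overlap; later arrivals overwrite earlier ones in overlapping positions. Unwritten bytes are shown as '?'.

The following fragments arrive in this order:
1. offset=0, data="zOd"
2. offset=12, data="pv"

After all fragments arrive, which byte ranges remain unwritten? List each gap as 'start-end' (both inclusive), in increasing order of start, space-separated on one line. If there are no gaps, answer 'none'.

Answer: 3-11

Derivation:
Fragment 1: offset=0 len=3
Fragment 2: offset=12 len=2
Gaps: 3-11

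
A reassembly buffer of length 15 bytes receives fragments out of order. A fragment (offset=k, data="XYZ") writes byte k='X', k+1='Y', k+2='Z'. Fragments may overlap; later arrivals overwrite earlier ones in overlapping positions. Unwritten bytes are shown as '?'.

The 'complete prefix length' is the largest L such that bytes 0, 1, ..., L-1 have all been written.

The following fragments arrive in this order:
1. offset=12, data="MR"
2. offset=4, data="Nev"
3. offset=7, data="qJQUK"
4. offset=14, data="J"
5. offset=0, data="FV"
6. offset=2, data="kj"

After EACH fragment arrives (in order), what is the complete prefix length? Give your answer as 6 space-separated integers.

Answer: 0 0 0 0 2 15

Derivation:
Fragment 1: offset=12 data="MR" -> buffer=????????????MR? -> prefix_len=0
Fragment 2: offset=4 data="Nev" -> buffer=????Nev?????MR? -> prefix_len=0
Fragment 3: offset=7 data="qJQUK" -> buffer=????NevqJQUKMR? -> prefix_len=0
Fragment 4: offset=14 data="J" -> buffer=????NevqJQUKMRJ -> prefix_len=0
Fragment 5: offset=0 data="FV" -> buffer=FV??NevqJQUKMRJ -> prefix_len=2
Fragment 6: offset=2 data="kj" -> buffer=FVkjNevqJQUKMRJ -> prefix_len=15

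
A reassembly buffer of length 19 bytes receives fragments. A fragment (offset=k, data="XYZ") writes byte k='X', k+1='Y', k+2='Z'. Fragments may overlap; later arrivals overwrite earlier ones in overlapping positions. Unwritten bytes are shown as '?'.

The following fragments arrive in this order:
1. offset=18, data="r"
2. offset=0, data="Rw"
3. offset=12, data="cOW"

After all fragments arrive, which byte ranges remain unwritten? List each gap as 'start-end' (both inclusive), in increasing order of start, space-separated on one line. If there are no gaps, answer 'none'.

Answer: 2-11 15-17

Derivation:
Fragment 1: offset=18 len=1
Fragment 2: offset=0 len=2
Fragment 3: offset=12 len=3
Gaps: 2-11 15-17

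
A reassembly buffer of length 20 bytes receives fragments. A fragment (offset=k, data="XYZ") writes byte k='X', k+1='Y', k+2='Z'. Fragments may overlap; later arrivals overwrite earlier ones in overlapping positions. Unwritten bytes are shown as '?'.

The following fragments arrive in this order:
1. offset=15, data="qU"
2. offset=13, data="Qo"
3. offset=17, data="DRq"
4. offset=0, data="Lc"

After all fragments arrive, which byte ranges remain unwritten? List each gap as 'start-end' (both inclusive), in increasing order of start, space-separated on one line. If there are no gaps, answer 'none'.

Answer: 2-12

Derivation:
Fragment 1: offset=15 len=2
Fragment 2: offset=13 len=2
Fragment 3: offset=17 len=3
Fragment 4: offset=0 len=2
Gaps: 2-12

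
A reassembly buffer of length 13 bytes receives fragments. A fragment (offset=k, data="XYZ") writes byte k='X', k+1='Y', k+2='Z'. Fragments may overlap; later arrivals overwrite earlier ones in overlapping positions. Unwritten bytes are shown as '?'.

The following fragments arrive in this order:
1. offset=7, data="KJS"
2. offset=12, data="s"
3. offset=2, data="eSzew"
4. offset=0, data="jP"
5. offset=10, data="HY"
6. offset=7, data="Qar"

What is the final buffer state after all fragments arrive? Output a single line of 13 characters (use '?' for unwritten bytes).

Fragment 1: offset=7 data="KJS" -> buffer=???????KJS???
Fragment 2: offset=12 data="s" -> buffer=???????KJS??s
Fragment 3: offset=2 data="eSzew" -> buffer=??eSzewKJS??s
Fragment 4: offset=0 data="jP" -> buffer=jPeSzewKJS??s
Fragment 5: offset=10 data="HY" -> buffer=jPeSzewKJSHYs
Fragment 6: offset=7 data="Qar" -> buffer=jPeSzewQarHYs

Answer: jPeSzewQarHYs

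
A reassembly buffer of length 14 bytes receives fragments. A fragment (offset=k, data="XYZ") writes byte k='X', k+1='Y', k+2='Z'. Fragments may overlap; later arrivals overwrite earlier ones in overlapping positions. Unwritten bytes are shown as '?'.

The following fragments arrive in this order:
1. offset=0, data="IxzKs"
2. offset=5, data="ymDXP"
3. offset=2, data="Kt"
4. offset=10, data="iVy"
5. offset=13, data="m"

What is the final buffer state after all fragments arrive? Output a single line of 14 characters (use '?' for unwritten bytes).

Answer: IxKtsymDXPiVym

Derivation:
Fragment 1: offset=0 data="IxzKs" -> buffer=IxzKs?????????
Fragment 2: offset=5 data="ymDXP" -> buffer=IxzKsymDXP????
Fragment 3: offset=2 data="Kt" -> buffer=IxKtsymDXP????
Fragment 4: offset=10 data="iVy" -> buffer=IxKtsymDXPiVy?
Fragment 5: offset=13 data="m" -> buffer=IxKtsymDXPiVym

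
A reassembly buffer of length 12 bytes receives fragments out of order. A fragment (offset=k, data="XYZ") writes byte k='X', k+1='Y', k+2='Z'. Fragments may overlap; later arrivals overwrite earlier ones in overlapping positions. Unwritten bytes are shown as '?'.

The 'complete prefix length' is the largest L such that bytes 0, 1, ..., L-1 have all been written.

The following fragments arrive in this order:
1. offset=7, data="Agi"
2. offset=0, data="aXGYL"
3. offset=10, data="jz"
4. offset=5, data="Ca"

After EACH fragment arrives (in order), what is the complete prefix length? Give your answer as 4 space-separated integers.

Answer: 0 5 5 12

Derivation:
Fragment 1: offset=7 data="Agi" -> buffer=???????Agi?? -> prefix_len=0
Fragment 2: offset=0 data="aXGYL" -> buffer=aXGYL??Agi?? -> prefix_len=5
Fragment 3: offset=10 data="jz" -> buffer=aXGYL??Agijz -> prefix_len=5
Fragment 4: offset=5 data="Ca" -> buffer=aXGYLCaAgijz -> prefix_len=12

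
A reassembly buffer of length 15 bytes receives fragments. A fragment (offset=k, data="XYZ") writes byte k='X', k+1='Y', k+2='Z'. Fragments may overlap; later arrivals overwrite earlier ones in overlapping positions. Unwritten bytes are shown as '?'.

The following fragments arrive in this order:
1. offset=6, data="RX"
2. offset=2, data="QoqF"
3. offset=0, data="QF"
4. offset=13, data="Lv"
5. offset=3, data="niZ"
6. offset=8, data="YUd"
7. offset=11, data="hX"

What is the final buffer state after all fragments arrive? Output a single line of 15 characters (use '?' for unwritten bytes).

Fragment 1: offset=6 data="RX" -> buffer=??????RX???????
Fragment 2: offset=2 data="QoqF" -> buffer=??QoqFRX???????
Fragment 3: offset=0 data="QF" -> buffer=QFQoqFRX???????
Fragment 4: offset=13 data="Lv" -> buffer=QFQoqFRX?????Lv
Fragment 5: offset=3 data="niZ" -> buffer=QFQniZRX?????Lv
Fragment 6: offset=8 data="YUd" -> buffer=QFQniZRXYUd??Lv
Fragment 7: offset=11 data="hX" -> buffer=QFQniZRXYUdhXLv

Answer: QFQniZRXYUdhXLv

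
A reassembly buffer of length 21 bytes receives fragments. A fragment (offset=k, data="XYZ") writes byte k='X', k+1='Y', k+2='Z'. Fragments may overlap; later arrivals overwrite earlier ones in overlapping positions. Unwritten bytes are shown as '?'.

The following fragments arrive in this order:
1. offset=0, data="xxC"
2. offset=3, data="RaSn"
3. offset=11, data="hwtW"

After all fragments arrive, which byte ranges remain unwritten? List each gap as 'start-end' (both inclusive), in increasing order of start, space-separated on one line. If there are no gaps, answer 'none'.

Fragment 1: offset=0 len=3
Fragment 2: offset=3 len=4
Fragment 3: offset=11 len=4
Gaps: 7-10 15-20

Answer: 7-10 15-20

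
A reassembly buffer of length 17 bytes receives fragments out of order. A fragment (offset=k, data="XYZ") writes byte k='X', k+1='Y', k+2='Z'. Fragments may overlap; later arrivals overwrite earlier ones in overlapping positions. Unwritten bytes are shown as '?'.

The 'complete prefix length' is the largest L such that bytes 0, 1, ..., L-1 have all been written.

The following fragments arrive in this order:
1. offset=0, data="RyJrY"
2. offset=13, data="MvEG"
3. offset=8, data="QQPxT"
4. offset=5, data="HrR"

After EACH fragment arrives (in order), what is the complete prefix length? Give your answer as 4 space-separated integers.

Fragment 1: offset=0 data="RyJrY" -> buffer=RyJrY???????????? -> prefix_len=5
Fragment 2: offset=13 data="MvEG" -> buffer=RyJrY????????MvEG -> prefix_len=5
Fragment 3: offset=8 data="QQPxT" -> buffer=RyJrY???QQPxTMvEG -> prefix_len=5
Fragment 4: offset=5 data="HrR" -> buffer=RyJrYHrRQQPxTMvEG -> prefix_len=17

Answer: 5 5 5 17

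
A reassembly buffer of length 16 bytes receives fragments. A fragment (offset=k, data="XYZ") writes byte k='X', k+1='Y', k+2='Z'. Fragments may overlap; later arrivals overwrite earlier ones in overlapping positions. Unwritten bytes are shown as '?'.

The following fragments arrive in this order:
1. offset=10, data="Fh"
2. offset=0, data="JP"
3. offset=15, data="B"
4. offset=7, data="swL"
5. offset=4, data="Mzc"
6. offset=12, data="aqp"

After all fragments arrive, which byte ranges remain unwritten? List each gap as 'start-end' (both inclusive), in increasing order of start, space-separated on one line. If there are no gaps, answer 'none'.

Fragment 1: offset=10 len=2
Fragment 2: offset=0 len=2
Fragment 3: offset=15 len=1
Fragment 4: offset=7 len=3
Fragment 5: offset=4 len=3
Fragment 6: offset=12 len=3
Gaps: 2-3

Answer: 2-3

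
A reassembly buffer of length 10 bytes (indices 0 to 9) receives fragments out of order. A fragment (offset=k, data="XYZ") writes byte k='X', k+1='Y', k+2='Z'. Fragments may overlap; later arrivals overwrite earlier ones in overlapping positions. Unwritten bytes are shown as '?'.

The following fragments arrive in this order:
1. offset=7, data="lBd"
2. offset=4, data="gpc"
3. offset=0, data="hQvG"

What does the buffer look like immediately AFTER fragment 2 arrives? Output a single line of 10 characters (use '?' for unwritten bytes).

Answer: ????gpclBd

Derivation:
Fragment 1: offset=7 data="lBd" -> buffer=???????lBd
Fragment 2: offset=4 data="gpc" -> buffer=????gpclBd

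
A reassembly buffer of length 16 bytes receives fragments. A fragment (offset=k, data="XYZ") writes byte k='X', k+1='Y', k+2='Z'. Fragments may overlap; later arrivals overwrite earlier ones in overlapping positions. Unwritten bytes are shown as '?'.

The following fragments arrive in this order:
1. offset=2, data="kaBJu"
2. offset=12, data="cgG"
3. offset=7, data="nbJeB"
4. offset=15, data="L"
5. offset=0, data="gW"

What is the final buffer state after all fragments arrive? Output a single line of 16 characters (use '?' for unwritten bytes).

Fragment 1: offset=2 data="kaBJu" -> buffer=??kaBJu?????????
Fragment 2: offset=12 data="cgG" -> buffer=??kaBJu?????cgG?
Fragment 3: offset=7 data="nbJeB" -> buffer=??kaBJunbJeBcgG?
Fragment 4: offset=15 data="L" -> buffer=??kaBJunbJeBcgGL
Fragment 5: offset=0 data="gW" -> buffer=gWkaBJunbJeBcgGL

Answer: gWkaBJunbJeBcgGL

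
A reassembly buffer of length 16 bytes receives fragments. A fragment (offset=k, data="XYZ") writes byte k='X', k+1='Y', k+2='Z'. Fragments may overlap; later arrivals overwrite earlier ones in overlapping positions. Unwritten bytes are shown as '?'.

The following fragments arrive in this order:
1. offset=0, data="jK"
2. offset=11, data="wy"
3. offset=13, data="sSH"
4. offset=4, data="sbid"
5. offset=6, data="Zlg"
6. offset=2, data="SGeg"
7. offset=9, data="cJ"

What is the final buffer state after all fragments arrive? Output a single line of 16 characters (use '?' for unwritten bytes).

Fragment 1: offset=0 data="jK" -> buffer=jK??????????????
Fragment 2: offset=11 data="wy" -> buffer=jK?????????wy???
Fragment 3: offset=13 data="sSH" -> buffer=jK?????????wysSH
Fragment 4: offset=4 data="sbid" -> buffer=jK??sbid???wysSH
Fragment 5: offset=6 data="Zlg" -> buffer=jK??sbZlg??wysSH
Fragment 6: offset=2 data="SGeg" -> buffer=jKSGegZlg??wysSH
Fragment 7: offset=9 data="cJ" -> buffer=jKSGegZlgcJwysSH

Answer: jKSGegZlgcJwysSH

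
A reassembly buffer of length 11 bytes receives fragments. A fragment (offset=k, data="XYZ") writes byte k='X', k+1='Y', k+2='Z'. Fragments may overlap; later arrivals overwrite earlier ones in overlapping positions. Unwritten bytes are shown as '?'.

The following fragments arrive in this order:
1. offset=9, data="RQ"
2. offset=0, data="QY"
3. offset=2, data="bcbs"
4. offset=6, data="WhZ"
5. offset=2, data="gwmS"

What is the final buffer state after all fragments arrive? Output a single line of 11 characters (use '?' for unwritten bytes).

Fragment 1: offset=9 data="RQ" -> buffer=?????????RQ
Fragment 2: offset=0 data="QY" -> buffer=QY???????RQ
Fragment 3: offset=2 data="bcbs" -> buffer=QYbcbs???RQ
Fragment 4: offset=6 data="WhZ" -> buffer=QYbcbsWhZRQ
Fragment 5: offset=2 data="gwmS" -> buffer=QYgwmSWhZRQ

Answer: QYgwmSWhZRQ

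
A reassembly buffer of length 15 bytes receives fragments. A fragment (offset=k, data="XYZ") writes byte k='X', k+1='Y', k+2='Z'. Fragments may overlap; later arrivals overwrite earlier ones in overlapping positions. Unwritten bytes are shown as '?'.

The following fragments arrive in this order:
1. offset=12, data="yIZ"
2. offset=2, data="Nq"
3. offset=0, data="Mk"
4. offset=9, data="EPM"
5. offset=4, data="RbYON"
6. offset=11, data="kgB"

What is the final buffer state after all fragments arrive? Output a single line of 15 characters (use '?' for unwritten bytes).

Answer: MkNqRbYONEPkgBZ

Derivation:
Fragment 1: offset=12 data="yIZ" -> buffer=????????????yIZ
Fragment 2: offset=2 data="Nq" -> buffer=??Nq????????yIZ
Fragment 3: offset=0 data="Mk" -> buffer=MkNq????????yIZ
Fragment 4: offset=9 data="EPM" -> buffer=MkNq?????EPMyIZ
Fragment 5: offset=4 data="RbYON" -> buffer=MkNqRbYONEPMyIZ
Fragment 6: offset=11 data="kgB" -> buffer=MkNqRbYONEPkgBZ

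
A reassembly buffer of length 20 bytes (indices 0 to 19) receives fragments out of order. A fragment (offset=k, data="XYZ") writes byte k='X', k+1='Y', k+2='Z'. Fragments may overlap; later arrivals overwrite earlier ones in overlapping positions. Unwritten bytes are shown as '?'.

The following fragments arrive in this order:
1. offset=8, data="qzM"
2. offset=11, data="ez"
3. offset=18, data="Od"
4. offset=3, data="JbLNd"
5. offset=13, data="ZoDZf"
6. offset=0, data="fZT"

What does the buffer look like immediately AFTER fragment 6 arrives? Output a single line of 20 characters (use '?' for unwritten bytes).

Answer: fZTJbLNdqzMezZoDZfOd

Derivation:
Fragment 1: offset=8 data="qzM" -> buffer=????????qzM?????????
Fragment 2: offset=11 data="ez" -> buffer=????????qzMez???????
Fragment 3: offset=18 data="Od" -> buffer=????????qzMez?????Od
Fragment 4: offset=3 data="JbLNd" -> buffer=???JbLNdqzMez?????Od
Fragment 5: offset=13 data="ZoDZf" -> buffer=???JbLNdqzMezZoDZfOd
Fragment 6: offset=0 data="fZT" -> buffer=fZTJbLNdqzMezZoDZfOd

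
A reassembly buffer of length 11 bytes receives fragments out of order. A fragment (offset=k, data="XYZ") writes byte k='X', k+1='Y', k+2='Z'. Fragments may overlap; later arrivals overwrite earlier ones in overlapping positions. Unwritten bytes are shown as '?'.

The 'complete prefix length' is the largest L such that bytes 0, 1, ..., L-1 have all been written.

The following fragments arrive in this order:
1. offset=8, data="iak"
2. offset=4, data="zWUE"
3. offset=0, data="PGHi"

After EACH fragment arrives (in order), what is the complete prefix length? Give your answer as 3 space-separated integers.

Answer: 0 0 11

Derivation:
Fragment 1: offset=8 data="iak" -> buffer=????????iak -> prefix_len=0
Fragment 2: offset=4 data="zWUE" -> buffer=????zWUEiak -> prefix_len=0
Fragment 3: offset=0 data="PGHi" -> buffer=PGHizWUEiak -> prefix_len=11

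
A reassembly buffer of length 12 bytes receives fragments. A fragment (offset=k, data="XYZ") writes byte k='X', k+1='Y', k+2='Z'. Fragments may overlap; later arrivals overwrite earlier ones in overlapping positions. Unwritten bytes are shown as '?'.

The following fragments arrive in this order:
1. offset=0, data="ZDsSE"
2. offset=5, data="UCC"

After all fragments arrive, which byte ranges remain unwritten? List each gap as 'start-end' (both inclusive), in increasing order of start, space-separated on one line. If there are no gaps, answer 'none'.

Answer: 8-11

Derivation:
Fragment 1: offset=0 len=5
Fragment 2: offset=5 len=3
Gaps: 8-11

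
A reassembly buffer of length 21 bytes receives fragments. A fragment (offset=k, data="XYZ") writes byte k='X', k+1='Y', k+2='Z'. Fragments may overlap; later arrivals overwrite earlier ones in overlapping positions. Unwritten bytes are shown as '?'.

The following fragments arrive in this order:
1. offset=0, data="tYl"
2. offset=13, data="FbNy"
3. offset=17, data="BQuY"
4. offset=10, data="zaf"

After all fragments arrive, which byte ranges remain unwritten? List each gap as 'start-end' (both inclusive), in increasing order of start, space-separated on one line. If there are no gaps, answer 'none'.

Fragment 1: offset=0 len=3
Fragment 2: offset=13 len=4
Fragment 3: offset=17 len=4
Fragment 4: offset=10 len=3
Gaps: 3-9

Answer: 3-9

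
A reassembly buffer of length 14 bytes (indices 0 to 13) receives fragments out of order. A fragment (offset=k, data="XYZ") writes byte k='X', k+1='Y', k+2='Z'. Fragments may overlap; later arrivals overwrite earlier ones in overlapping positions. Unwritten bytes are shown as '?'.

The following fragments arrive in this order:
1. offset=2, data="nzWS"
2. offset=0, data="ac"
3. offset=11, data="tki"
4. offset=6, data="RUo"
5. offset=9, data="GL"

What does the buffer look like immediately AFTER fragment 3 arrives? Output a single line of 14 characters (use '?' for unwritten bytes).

Answer: acnzWS?????tki

Derivation:
Fragment 1: offset=2 data="nzWS" -> buffer=??nzWS????????
Fragment 2: offset=0 data="ac" -> buffer=acnzWS????????
Fragment 3: offset=11 data="tki" -> buffer=acnzWS?????tki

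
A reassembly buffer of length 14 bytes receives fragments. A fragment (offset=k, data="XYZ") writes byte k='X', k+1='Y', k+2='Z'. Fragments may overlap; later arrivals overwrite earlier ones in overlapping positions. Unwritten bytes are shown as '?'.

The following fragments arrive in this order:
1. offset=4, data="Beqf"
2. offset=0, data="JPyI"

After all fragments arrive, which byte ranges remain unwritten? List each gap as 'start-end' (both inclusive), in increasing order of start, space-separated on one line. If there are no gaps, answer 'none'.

Answer: 8-13

Derivation:
Fragment 1: offset=4 len=4
Fragment 2: offset=0 len=4
Gaps: 8-13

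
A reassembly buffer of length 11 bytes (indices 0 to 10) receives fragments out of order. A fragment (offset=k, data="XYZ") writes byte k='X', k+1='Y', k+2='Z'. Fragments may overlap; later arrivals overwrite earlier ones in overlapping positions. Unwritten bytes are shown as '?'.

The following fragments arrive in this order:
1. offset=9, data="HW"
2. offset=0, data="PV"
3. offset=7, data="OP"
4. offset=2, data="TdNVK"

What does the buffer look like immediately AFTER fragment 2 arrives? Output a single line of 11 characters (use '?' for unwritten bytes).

Fragment 1: offset=9 data="HW" -> buffer=?????????HW
Fragment 2: offset=0 data="PV" -> buffer=PV???????HW

Answer: PV???????HW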